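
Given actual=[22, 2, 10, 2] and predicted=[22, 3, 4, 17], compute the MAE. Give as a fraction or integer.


MAE = (1/4) * (|22-22|=0 + |2-3|=1 + |10-4|=6 + |2-17|=15). Sum = 22. MAE = 11/2.

11/2


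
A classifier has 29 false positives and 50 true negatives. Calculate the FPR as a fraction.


FPR = FP / (FP + TN) = 29 / 79 = 29/79.

29/79


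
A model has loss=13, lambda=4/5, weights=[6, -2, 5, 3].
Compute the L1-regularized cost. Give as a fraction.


L1 norm = sum(|w|) = 16. J = 13 + 4/5 * 16 = 129/5.

129/5


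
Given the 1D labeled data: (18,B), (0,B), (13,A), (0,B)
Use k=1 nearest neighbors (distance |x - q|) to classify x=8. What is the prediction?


Distances: |18-8|=10, |0-8|=8, |13-8|=5, |0-8|=8. 1 nearest: (13,A). Counts: {'A': 1}. Majority class: A.

A


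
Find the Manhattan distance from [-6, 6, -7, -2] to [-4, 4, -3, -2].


d = sum of absolute differences: |-6--4|=2 + |6-4|=2 + |-7--3|=4 + |-2--2|=0 = 8.

8


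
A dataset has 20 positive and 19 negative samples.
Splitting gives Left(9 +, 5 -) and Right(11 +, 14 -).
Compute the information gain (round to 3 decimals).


H(parent) = 0.9995. H(left) = 0.9403, H(right) = 0.9896. Weighted = (14/39)*0.9403 + (25/39)*0.9896 = 0.9719. IG = 0.9995 - 0.9719 = 0.0276, which rounds to 0.028.

0.028


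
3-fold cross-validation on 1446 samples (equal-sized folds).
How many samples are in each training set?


Each validation fold has 1446/3 = 482 samples. Training set = 1446 - 482 = 964.

964


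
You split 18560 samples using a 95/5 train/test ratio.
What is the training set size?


Test set = 18560 * 5% = 928. Training set = 18560 - 928 = 17632.

17632


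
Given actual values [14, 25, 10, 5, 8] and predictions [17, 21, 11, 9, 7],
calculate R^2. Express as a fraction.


Mean(y) = 62/5. SS_res = 43. SS_tot = 1206/5. R^2 = 1 - 43/(1206/5) = 991/1206.

991/1206


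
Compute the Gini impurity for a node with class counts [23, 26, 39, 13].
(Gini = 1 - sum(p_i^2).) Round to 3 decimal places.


Total = 101. Proportions: 23/101, 26/101, 39/101, 13/101. sum(p_i^2) = 0.2838. Gini = 1 - 0.2838 = 0.7162, which rounds to 0.716.

0.716


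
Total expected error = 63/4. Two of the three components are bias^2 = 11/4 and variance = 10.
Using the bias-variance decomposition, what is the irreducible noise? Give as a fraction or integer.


Total error = bias^2 + variance + irreducible noise. So irreducible noise = 63/4 - 11/4 - 10 = 3.

3


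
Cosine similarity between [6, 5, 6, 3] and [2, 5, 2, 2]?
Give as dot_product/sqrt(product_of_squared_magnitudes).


dot = 55. |a|^2 = 106, |b|^2 = 37. cos = 55/sqrt(3922).

55/sqrt(3922)


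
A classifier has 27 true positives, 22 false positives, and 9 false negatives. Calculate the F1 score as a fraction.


Precision = 27/49 = 27/49. Recall = 27/36 = 3/4. F1 = 2*P*R/(P+R) = 54/85.

54/85


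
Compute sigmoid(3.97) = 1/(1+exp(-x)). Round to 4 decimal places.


sigma(3.97) = 1/(1+e^(-3.97)) = 1/(1+0.018873) = 1/1.018873 = 0.9815.

0.9815


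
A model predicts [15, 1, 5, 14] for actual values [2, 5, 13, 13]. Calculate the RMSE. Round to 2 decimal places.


MSE = 62.5000. RMSE = sqrt(62.5000) = 7.91.

7.91


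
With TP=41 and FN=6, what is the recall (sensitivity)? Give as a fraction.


Recall = TP / (TP + FN) = 41 / 47 = 41/47.

41/47


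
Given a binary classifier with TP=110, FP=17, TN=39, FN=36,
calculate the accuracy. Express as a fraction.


Accuracy = (TP + TN) / (TP + TN + FP + FN) = (110 + 39) / 202 = 149/202.

149/202


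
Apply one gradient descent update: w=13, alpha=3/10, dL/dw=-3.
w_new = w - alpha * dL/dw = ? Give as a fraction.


w_new = 13 - 3/10 * -3 = 13 - -9/10 = 139/10.

139/10


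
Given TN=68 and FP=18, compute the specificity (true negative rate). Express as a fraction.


Specificity = TN / (TN + FP) = 68 / 86 = 34/43.

34/43


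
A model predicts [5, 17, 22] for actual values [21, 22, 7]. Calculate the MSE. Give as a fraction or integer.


MSE = (1/3) * ((21-5)^2=256 + (22-17)^2=25 + (7-22)^2=225). Sum = 506. MSE = 506/3.

506/3


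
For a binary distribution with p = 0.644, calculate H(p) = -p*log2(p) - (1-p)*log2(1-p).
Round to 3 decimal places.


H = -0.644*log2(0.644) - 0.356*log2(0.356) = 0.939.

0.939


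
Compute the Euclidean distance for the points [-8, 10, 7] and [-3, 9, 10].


d = sqrt(sum of squared differences). (-8--3)^2=25, (10-9)^2=1, (7-10)^2=9. Sum = 35.

sqrt(35)


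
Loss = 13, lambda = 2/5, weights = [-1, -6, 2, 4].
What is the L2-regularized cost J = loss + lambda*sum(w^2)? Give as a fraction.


L2 sq norm = sum(w^2) = 57. J = 13 + 2/5 * 57 = 179/5.

179/5


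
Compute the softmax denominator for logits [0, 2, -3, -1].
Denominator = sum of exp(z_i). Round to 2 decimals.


Denom = e^0=1.0000 + e^2=7.3891 + e^-3=0.0498 + e^-1=0.3679. Sum = 8.8068, which rounds to 8.81.

8.81


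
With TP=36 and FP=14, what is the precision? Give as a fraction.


Precision = TP / (TP + FP) = 36 / 50 = 18/25.

18/25


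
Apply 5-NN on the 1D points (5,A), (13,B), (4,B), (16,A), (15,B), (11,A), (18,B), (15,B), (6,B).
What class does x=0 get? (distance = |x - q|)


Distances: |5-0|=5, |13-0|=13, |4-0|=4, |16-0|=16, |15-0|=15, |11-0|=11, |18-0|=18, |15-0|=15, |6-0|=6. 5 nearest: (4,B), (5,A), (6,B), (11,A), (13,B). Counts: {'B': 3, 'A': 2}. Majority class: B.

B


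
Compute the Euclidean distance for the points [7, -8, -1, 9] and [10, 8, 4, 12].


d = sqrt(sum of squared differences). (7-10)^2=9, (-8-8)^2=256, (-1-4)^2=25, (9-12)^2=9. Sum = 299.

sqrt(299)


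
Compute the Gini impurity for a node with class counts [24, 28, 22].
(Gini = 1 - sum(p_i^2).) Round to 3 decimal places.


Total = 74. Proportions: 24/74, 28/74, 22/74. sum(p_i^2) = 0.3367. Gini = 1 - 0.3367 = 0.6633, which rounds to 0.663.

0.663


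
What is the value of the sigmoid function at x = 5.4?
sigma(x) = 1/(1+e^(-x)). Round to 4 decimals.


sigma(5.4) = 1/(1+e^(-5.4)) = 1/(1+0.004517) = 1/1.004517 = 0.9955.

0.9955


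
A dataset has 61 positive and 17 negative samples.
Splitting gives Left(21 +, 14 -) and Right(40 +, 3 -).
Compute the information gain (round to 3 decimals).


H(parent) = 0.7564. H(left) = 0.9710, H(right) = 0.3651. Weighted = (35/78)*0.9710 + (43/78)*0.3651 = 0.6370. IG = 0.7564 - 0.6370 = 0.1194, which rounds to 0.119.

0.119


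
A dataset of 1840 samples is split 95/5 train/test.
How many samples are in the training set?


Test set = 1840 * 5% = 92. Training set = 1840 - 92 = 1748.

1748


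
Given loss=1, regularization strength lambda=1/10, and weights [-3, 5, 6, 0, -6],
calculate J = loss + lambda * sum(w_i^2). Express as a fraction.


L2 sq norm = sum(w^2) = 106. J = 1 + 1/10 * 106 = 58/5.

58/5


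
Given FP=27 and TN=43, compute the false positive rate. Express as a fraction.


FPR = FP / (FP + TN) = 27 / 70 = 27/70.

27/70


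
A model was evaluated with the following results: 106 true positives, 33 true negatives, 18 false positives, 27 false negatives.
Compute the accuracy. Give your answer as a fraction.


Accuracy = (TP + TN) / (TP + TN + FP + FN) = (106 + 33) / 184 = 139/184.

139/184


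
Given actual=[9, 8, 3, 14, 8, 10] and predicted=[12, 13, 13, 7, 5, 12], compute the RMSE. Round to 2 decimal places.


MSE = 32.6667. RMSE = sqrt(32.6667) = 5.72.

5.72


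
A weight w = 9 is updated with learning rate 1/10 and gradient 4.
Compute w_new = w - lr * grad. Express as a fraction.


w_new = 9 - 1/10 * 4 = 9 - 2/5 = 43/5.

43/5


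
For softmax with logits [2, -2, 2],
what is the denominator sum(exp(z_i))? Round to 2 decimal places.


Denom = e^2=7.3891 + e^-2=0.1353 + e^2=7.3891. Sum = 14.9135, which rounds to 14.91.

14.91


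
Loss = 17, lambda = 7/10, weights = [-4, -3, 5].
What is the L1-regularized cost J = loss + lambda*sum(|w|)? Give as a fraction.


L1 norm = sum(|w|) = 12. J = 17 + 7/10 * 12 = 127/5.

127/5


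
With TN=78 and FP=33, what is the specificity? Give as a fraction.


Specificity = TN / (TN + FP) = 78 / 111 = 26/37.

26/37


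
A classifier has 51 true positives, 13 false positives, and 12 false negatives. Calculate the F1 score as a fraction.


Precision = 51/64 = 51/64. Recall = 51/63 = 17/21. F1 = 2*P*R/(P+R) = 102/127.

102/127


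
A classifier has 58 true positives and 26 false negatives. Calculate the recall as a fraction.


Recall = TP / (TP + FN) = 58 / 84 = 29/42.

29/42


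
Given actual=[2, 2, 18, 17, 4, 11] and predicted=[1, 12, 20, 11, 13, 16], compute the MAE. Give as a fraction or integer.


MAE = (1/6) * (|2-1|=1 + |2-12|=10 + |18-20|=2 + |17-11|=6 + |4-13|=9 + |11-16|=5). Sum = 33. MAE = 11/2.

11/2


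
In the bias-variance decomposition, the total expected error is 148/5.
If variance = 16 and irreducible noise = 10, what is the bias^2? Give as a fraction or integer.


Total error = bias^2 + variance + irreducible noise. So bias^2 = 148/5 - 16 - 10 = 18/5.

18/5


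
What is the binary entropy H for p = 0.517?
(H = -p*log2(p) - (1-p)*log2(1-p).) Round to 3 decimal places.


H = -0.517*log2(0.517) - 0.483*log2(0.483) = 0.999.

0.999


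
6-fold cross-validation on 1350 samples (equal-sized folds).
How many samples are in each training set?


Each validation fold has 1350/6 = 225 samples. Training set = 1350 - 225 = 1125.

1125


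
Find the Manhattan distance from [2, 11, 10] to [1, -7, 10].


d = sum of absolute differences: |2-1|=1 + |11--7|=18 + |10-10|=0 = 19.

19


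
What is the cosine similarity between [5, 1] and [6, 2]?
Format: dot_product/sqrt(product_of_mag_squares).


dot = 32. |a|^2 = 26, |b|^2 = 40. cos = 32/sqrt(1040).

32/sqrt(1040)


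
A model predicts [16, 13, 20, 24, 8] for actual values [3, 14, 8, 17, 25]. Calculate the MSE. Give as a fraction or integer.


MSE = (1/5) * ((3-16)^2=169 + (14-13)^2=1 + (8-20)^2=144 + (17-24)^2=49 + (25-8)^2=289). Sum = 652. MSE = 652/5.

652/5


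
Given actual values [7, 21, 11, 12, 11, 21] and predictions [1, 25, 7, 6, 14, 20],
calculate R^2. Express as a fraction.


Mean(y) = 83/6. SS_res = 114. SS_tot = 1013/6. R^2 = 1 - 114/(1013/6) = 329/1013.

329/1013


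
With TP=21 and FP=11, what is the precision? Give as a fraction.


Precision = TP / (TP + FP) = 21 / 32 = 21/32.

21/32


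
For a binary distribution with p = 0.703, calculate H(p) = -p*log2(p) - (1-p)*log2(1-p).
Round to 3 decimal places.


H = -0.703*log2(0.703) - 0.297*log2(0.297) = 0.878.

0.878


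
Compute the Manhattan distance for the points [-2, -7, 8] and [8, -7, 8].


d = sum of absolute differences: |-2-8|=10 + |-7--7|=0 + |8-8|=0 = 10.

10


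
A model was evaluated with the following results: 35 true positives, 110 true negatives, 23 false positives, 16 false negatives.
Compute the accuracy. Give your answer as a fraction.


Accuracy = (TP + TN) / (TP + TN + FP + FN) = (35 + 110) / 184 = 145/184.

145/184


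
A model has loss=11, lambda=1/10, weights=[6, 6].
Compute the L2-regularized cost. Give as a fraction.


L2 sq norm = sum(w^2) = 72. J = 11 + 1/10 * 72 = 91/5.

91/5


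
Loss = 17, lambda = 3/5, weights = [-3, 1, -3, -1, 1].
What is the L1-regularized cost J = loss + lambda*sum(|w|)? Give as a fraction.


L1 norm = sum(|w|) = 9. J = 17 + 3/5 * 9 = 112/5.

112/5


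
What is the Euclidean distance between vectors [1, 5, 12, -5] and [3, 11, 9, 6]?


d = sqrt(sum of squared differences). (1-3)^2=4, (5-11)^2=36, (12-9)^2=9, (-5-6)^2=121. Sum = 170.

sqrt(170)


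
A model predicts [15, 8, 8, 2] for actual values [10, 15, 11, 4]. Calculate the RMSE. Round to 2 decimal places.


MSE = 21.7500. RMSE = sqrt(21.7500) = 4.66.

4.66


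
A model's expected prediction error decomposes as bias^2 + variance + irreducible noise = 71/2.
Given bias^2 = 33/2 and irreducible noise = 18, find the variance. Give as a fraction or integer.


Total error = bias^2 + variance + irreducible noise. So variance = 71/2 - 33/2 - 18 = 1.

1


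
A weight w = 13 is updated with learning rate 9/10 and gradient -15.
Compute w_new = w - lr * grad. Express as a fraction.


w_new = 13 - 9/10 * -15 = 13 - -27/2 = 53/2.

53/2


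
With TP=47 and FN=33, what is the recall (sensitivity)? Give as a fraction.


Recall = TP / (TP + FN) = 47 / 80 = 47/80.

47/80


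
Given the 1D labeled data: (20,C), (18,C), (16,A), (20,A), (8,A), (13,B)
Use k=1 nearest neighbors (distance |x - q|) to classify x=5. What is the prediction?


Distances: |20-5|=15, |18-5|=13, |16-5|=11, |20-5|=15, |8-5|=3, |13-5|=8. 1 nearest: (8,A). Counts: {'A': 1}. Majority class: A.

A


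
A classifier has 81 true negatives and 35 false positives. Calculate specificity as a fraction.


Specificity = TN / (TN + FP) = 81 / 116 = 81/116.

81/116


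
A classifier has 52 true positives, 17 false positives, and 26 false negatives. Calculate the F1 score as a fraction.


Precision = 52/69 = 52/69. Recall = 52/78 = 2/3. F1 = 2*P*R/(P+R) = 104/147.

104/147


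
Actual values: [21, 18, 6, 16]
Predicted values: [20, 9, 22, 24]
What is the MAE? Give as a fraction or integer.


MAE = (1/4) * (|21-20|=1 + |18-9|=9 + |6-22|=16 + |16-24|=8). Sum = 34. MAE = 17/2.

17/2


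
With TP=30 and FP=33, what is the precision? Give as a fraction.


Precision = TP / (TP + FP) = 30 / 63 = 10/21.

10/21


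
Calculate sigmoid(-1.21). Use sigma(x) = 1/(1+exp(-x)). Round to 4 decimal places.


sigma(-1.21) = 1/(1+e^(1.21)) = 1/(1+3.353485) = 1/4.353485 = 0.2297.

0.2297


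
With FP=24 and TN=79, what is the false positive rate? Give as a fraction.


FPR = FP / (FP + TN) = 24 / 103 = 24/103.

24/103


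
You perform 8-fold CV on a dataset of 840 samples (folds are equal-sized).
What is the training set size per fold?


Each validation fold has 840/8 = 105 samples. Training set = 840 - 105 = 735.

735


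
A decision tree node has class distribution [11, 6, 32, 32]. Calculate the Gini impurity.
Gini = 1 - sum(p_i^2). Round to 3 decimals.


Total = 81. Proportions: 11/81, 6/81, 32/81, 32/81. sum(p_i^2) = 0.3361. Gini = 1 - 0.3361 = 0.6639, which rounds to 0.664.

0.664


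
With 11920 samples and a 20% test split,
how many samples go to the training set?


Test set = 11920 * 20% = 2384. Training set = 11920 - 2384 = 9536.

9536


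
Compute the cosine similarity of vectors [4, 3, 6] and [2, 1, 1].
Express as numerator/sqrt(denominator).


dot = 17. |a|^2 = 61, |b|^2 = 6. cos = 17/sqrt(366).

17/sqrt(366)


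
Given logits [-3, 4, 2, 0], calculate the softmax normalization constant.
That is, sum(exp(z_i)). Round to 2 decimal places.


Denom = e^-3=0.0498 + e^4=54.5982 + e^2=7.3891 + e^0=1.0000. Sum = 63.0371, which rounds to 63.04.

63.04


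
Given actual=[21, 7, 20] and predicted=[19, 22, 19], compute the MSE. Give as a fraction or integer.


MSE = (1/3) * ((21-19)^2=4 + (7-22)^2=225 + (20-19)^2=1). Sum = 230. MSE = 230/3.

230/3


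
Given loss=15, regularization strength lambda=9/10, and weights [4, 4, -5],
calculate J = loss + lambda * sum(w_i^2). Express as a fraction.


L2 sq norm = sum(w^2) = 57. J = 15 + 9/10 * 57 = 663/10.

663/10


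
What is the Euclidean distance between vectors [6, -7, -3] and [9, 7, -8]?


d = sqrt(sum of squared differences). (6-9)^2=9, (-7-7)^2=196, (-3--8)^2=25. Sum = 230.

sqrt(230)


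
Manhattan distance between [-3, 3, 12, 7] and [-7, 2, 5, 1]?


d = sum of absolute differences: |-3--7|=4 + |3-2|=1 + |12-5|=7 + |7-1|=6 = 18.

18


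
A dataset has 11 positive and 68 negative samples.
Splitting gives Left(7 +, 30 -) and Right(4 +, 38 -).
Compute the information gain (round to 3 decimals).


H(parent) = 0.5822. H(left) = 0.6998, H(right) = 0.4537. Weighted = (37/79)*0.6998 + (42/79)*0.4537 = 0.5690. IG = 0.5822 - 0.5690 = 0.0132, which rounds to 0.013.

0.013


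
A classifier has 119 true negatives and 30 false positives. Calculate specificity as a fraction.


Specificity = TN / (TN + FP) = 119 / 149 = 119/149.

119/149


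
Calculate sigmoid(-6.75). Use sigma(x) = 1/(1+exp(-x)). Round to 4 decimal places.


sigma(-6.75) = 1/(1+e^(6.75)) = 1/(1+854.058763) = 1/855.058763 = 0.0012.

0.0012


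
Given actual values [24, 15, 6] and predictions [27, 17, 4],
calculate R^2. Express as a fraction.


Mean(y) = 15. SS_res = 17. SS_tot = 162. R^2 = 1 - 17/(162) = 145/162.

145/162


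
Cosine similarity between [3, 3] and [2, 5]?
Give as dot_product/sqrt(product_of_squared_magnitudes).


dot = 21. |a|^2 = 18, |b|^2 = 29. cos = 21/sqrt(522).

21/sqrt(522)


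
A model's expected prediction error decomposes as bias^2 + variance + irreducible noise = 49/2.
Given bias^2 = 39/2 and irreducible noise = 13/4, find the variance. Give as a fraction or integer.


Total error = bias^2 + variance + irreducible noise. So variance = 49/2 - 39/2 - 13/4 = 7/4.

7/4


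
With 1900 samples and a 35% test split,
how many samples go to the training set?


Test set = 1900 * 35% = 665. Training set = 1900 - 665 = 1235.

1235


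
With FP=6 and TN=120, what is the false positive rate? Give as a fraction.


FPR = FP / (FP + TN) = 6 / 126 = 1/21.

1/21


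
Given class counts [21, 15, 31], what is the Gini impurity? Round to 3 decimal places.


Total = 67. Proportions: 21/67, 15/67, 31/67. sum(p_i^2) = 0.3624. Gini = 1 - 0.3624 = 0.6376, which rounds to 0.638.

0.638


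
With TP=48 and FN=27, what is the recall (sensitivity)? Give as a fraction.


Recall = TP / (TP + FN) = 48 / 75 = 16/25.

16/25


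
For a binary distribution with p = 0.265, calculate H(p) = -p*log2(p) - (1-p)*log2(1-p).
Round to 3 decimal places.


H = -0.265*log2(0.265) - 0.735*log2(0.735) = 0.834.

0.834


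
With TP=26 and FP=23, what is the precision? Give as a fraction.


Precision = TP / (TP + FP) = 26 / 49 = 26/49.

26/49


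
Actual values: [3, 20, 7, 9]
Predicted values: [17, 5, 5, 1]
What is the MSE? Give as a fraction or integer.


MSE = (1/4) * ((3-17)^2=196 + (20-5)^2=225 + (7-5)^2=4 + (9-1)^2=64). Sum = 489. MSE = 489/4.

489/4


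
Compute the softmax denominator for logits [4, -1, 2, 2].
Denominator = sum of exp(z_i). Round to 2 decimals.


Denom = e^4=54.5982 + e^-1=0.3679 + e^2=7.3891 + e^2=7.3891. Sum = 69.7443, which rounds to 69.74.

69.74


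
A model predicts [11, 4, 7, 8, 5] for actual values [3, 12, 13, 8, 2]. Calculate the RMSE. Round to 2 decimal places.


MSE = 34.6000. RMSE = sqrt(34.6000) = 5.88.

5.88


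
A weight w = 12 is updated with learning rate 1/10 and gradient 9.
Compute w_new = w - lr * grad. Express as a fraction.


w_new = 12 - 1/10 * 9 = 12 - 9/10 = 111/10.

111/10


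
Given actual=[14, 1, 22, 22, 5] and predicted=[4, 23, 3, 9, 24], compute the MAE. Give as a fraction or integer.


MAE = (1/5) * (|14-4|=10 + |1-23|=22 + |22-3|=19 + |22-9|=13 + |5-24|=19). Sum = 83. MAE = 83/5.

83/5


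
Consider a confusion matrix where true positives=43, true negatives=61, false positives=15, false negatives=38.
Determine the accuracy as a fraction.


Accuracy = (TP + TN) / (TP + TN + FP + FN) = (43 + 61) / 157 = 104/157.

104/157


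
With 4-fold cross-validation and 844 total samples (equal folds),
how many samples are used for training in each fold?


Each validation fold has 844/4 = 211 samples. Training set = 844 - 211 = 633.

633


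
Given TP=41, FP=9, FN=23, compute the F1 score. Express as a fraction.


Precision = 41/50 = 41/50. Recall = 41/64 = 41/64. F1 = 2*P*R/(P+R) = 41/57.

41/57


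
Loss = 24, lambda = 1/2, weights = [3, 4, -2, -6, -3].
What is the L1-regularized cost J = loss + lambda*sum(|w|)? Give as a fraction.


L1 norm = sum(|w|) = 18. J = 24 + 1/2 * 18 = 33.

33


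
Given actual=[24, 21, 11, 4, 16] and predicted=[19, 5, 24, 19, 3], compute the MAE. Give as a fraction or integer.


MAE = (1/5) * (|24-19|=5 + |21-5|=16 + |11-24|=13 + |4-19|=15 + |16-3|=13). Sum = 62. MAE = 62/5.

62/5


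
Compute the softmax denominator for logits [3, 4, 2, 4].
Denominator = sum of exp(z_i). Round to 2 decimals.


Denom = e^3=20.0855 + e^4=54.5982 + e^2=7.3891 + e^4=54.5982. Sum = 136.6710, which rounds to 136.67.

136.67


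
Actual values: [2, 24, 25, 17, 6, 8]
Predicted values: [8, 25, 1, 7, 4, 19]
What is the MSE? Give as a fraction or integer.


MSE = (1/6) * ((2-8)^2=36 + (24-25)^2=1 + (25-1)^2=576 + (17-7)^2=100 + (6-4)^2=4 + (8-19)^2=121). Sum = 838. MSE = 419/3.

419/3


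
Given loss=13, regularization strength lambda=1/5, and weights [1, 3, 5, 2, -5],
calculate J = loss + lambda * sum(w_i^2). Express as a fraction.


L2 sq norm = sum(w^2) = 64. J = 13 + 1/5 * 64 = 129/5.

129/5


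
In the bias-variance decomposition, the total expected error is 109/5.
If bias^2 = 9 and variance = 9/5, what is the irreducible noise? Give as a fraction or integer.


Total error = bias^2 + variance + irreducible noise. So irreducible noise = 109/5 - 9 - 9/5 = 11.

11


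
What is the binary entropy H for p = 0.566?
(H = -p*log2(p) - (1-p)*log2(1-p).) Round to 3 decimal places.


H = -0.566*log2(0.566) - 0.434*log2(0.434) = 0.987.

0.987


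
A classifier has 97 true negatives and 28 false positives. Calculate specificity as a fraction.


Specificity = TN / (TN + FP) = 97 / 125 = 97/125.

97/125


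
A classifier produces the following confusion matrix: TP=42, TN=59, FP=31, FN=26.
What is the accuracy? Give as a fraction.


Accuracy = (TP + TN) / (TP + TN + FP + FN) = (42 + 59) / 158 = 101/158.

101/158


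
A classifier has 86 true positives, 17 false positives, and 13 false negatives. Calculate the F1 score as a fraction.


Precision = 86/103 = 86/103. Recall = 86/99 = 86/99. F1 = 2*P*R/(P+R) = 86/101.

86/101


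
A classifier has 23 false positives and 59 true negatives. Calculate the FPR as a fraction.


FPR = FP / (FP + TN) = 23 / 82 = 23/82.

23/82


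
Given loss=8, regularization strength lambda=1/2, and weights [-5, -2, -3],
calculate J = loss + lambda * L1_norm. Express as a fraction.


L1 norm = sum(|w|) = 10. J = 8 + 1/2 * 10 = 13.

13


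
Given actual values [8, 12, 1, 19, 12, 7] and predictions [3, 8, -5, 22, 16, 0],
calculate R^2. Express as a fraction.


Mean(y) = 59/6. SS_res = 151. SS_tot = 1097/6. R^2 = 1 - 151/(1097/6) = 191/1097.

191/1097


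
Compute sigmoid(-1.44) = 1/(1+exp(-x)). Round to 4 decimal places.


sigma(-1.44) = 1/(1+e^(1.44)) = 1/(1+4.220696) = 1/5.220696 = 0.1915.

0.1915


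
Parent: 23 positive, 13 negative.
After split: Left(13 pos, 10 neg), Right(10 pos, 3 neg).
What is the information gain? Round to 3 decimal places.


H(parent) = 0.9436. H(left) = 0.9877, H(right) = 0.7793. Weighted = (23/36)*0.9877 + (13/36)*0.7793 = 0.9124. IG = 0.9436 - 0.9124 = 0.0312, which rounds to 0.031.

0.031


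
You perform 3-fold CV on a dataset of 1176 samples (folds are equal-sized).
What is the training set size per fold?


Each validation fold has 1176/3 = 392 samples. Training set = 1176 - 392 = 784.

784


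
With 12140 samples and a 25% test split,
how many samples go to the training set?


Test set = 12140 * 25% = 3035. Training set = 12140 - 3035 = 9105.

9105


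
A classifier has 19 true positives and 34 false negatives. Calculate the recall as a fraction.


Recall = TP / (TP + FN) = 19 / 53 = 19/53.

19/53


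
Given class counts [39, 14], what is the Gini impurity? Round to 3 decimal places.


Total = 53. Proportions: 39/53, 14/53. sum(p_i^2) = 0.6112. Gini = 1 - 0.6112 = 0.3888, which rounds to 0.389.

0.389


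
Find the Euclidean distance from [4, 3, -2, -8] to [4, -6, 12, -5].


d = sqrt(sum of squared differences). (4-4)^2=0, (3--6)^2=81, (-2-12)^2=196, (-8--5)^2=9. Sum = 286.

sqrt(286)


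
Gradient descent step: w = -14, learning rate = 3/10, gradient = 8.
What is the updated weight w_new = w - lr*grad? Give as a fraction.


w_new = -14 - 3/10 * 8 = -14 - 12/5 = -82/5.

-82/5


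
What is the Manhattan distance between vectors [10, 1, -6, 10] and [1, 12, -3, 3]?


d = sum of absolute differences: |10-1|=9 + |1-12|=11 + |-6--3|=3 + |10-3|=7 = 30.

30


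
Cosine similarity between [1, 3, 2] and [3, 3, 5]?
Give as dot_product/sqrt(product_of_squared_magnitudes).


dot = 22. |a|^2 = 14, |b|^2 = 43. cos = 22/sqrt(602).

22/sqrt(602)


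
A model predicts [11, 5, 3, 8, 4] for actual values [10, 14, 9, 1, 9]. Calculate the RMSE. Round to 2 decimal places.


MSE = 38.4000. RMSE = sqrt(38.4000) = 6.20.

6.20


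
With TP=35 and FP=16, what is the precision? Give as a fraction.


Precision = TP / (TP + FP) = 35 / 51 = 35/51.

35/51


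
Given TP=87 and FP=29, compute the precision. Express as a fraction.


Precision = TP / (TP + FP) = 87 / 116 = 3/4.

3/4


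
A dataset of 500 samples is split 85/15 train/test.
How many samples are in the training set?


Test set = 500 * 15% = 75. Training set = 500 - 75 = 425.

425


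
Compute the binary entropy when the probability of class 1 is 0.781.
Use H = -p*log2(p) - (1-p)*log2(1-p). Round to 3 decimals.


H = -0.781*log2(0.781) - 0.219*log2(0.219) = 0.758.

0.758


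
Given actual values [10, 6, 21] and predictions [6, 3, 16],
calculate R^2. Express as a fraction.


Mean(y) = 37/3. SS_res = 50. SS_tot = 362/3. R^2 = 1 - 50/(362/3) = 106/181.

106/181


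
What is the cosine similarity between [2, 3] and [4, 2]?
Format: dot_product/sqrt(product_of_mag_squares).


dot = 14. |a|^2 = 13, |b|^2 = 20. cos = 14/sqrt(260).

14/sqrt(260)


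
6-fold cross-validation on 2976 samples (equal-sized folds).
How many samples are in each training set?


Each validation fold has 2976/6 = 496 samples. Training set = 2976 - 496 = 2480.

2480


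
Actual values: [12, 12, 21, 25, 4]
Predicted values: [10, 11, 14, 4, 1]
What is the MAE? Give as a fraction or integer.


MAE = (1/5) * (|12-10|=2 + |12-11|=1 + |21-14|=7 + |25-4|=21 + |4-1|=3). Sum = 34. MAE = 34/5.

34/5


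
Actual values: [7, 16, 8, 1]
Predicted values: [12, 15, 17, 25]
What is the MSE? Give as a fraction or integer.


MSE = (1/4) * ((7-12)^2=25 + (16-15)^2=1 + (8-17)^2=81 + (1-25)^2=576). Sum = 683. MSE = 683/4.

683/4


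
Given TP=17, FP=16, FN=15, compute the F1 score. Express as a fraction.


Precision = 17/33 = 17/33. Recall = 17/32 = 17/32. F1 = 2*P*R/(P+R) = 34/65.

34/65


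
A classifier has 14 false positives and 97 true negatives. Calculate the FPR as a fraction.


FPR = FP / (FP + TN) = 14 / 111 = 14/111.

14/111


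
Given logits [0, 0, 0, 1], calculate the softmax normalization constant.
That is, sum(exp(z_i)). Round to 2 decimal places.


Denom = e^0=1.0000 + e^0=1.0000 + e^0=1.0000 + e^1=2.7183. Sum = 5.7183, which rounds to 5.72.

5.72


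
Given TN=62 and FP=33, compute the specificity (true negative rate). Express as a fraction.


Specificity = TN / (TN + FP) = 62 / 95 = 62/95.

62/95


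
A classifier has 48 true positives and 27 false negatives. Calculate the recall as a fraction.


Recall = TP / (TP + FN) = 48 / 75 = 16/25.

16/25


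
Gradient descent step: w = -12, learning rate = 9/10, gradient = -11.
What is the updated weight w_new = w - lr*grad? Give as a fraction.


w_new = -12 - 9/10 * -11 = -12 - -99/10 = -21/10.

-21/10


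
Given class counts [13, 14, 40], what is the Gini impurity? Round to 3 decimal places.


Total = 67. Proportions: 13/67, 14/67, 40/67. sum(p_i^2) = 0.4377. Gini = 1 - 0.4377 = 0.5623, which rounds to 0.562.

0.562


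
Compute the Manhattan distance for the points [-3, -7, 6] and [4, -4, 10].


d = sum of absolute differences: |-3-4|=7 + |-7--4|=3 + |6-10|=4 = 14.

14


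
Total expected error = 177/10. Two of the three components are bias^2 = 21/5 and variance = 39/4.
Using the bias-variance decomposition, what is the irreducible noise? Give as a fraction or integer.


Total error = bias^2 + variance + irreducible noise. So irreducible noise = 177/10 - 21/5 - 39/4 = 15/4.

15/4


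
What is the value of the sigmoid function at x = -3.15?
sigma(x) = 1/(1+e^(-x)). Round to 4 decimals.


sigma(-3.15) = 1/(1+e^(3.15)) = 1/(1+23.336065) = 1/24.336065 = 0.0411.

0.0411


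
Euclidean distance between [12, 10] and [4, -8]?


d = sqrt(sum of squared differences). (12-4)^2=64, (10--8)^2=324. Sum = 388.

sqrt(388)


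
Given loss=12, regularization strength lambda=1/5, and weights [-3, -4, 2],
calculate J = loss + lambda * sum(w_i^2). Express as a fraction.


L2 sq norm = sum(w^2) = 29. J = 12 + 1/5 * 29 = 89/5.

89/5


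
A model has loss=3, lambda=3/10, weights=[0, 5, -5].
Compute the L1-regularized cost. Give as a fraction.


L1 norm = sum(|w|) = 10. J = 3 + 3/10 * 10 = 6.

6


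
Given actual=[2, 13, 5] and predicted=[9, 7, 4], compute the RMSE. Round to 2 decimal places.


MSE = 28.6667. RMSE = sqrt(28.6667) = 5.35.

5.35


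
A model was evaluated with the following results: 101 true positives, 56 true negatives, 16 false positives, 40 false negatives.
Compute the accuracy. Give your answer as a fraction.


Accuracy = (TP + TN) / (TP + TN + FP + FN) = (101 + 56) / 213 = 157/213.

157/213


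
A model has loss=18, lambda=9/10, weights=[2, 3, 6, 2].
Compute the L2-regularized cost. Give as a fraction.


L2 sq norm = sum(w^2) = 53. J = 18 + 9/10 * 53 = 657/10.

657/10


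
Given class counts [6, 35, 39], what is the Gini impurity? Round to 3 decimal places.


Total = 80. Proportions: 6/80, 35/80, 39/80. sum(p_i^2) = 0.4347. Gini = 1 - 0.4347 = 0.5653, which rounds to 0.565.

0.565


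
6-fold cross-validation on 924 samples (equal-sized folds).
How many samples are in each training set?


Each validation fold has 924/6 = 154 samples. Training set = 924 - 154 = 770.

770


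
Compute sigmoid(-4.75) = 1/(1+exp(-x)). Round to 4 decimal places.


sigma(-4.75) = 1/(1+e^(4.75)) = 1/(1+115.584285) = 1/116.584285 = 0.0086.

0.0086


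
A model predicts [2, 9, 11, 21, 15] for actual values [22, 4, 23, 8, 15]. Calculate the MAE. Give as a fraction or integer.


MAE = (1/5) * (|22-2|=20 + |4-9|=5 + |23-11|=12 + |8-21|=13 + |15-15|=0). Sum = 50. MAE = 10.

10


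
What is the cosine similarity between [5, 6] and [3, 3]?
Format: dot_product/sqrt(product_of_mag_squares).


dot = 33. |a|^2 = 61, |b|^2 = 18. cos = 33/sqrt(1098).

33/sqrt(1098)


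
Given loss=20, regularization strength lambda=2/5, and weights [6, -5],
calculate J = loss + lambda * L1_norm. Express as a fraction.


L1 norm = sum(|w|) = 11. J = 20 + 2/5 * 11 = 122/5.

122/5


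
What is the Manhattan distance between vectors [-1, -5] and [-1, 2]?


d = sum of absolute differences: |-1--1|=0 + |-5-2|=7 = 7.

7


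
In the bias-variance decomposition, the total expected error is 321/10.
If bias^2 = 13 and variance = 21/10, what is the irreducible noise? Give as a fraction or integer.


Total error = bias^2 + variance + irreducible noise. So irreducible noise = 321/10 - 13 - 21/10 = 17.

17


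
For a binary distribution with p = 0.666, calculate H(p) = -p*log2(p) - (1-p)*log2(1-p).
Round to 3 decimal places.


H = -0.666*log2(0.666) - 0.334*log2(0.334) = 0.919.

0.919


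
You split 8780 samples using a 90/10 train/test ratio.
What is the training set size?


Test set = 8780 * 10% = 878. Training set = 8780 - 878 = 7902.

7902


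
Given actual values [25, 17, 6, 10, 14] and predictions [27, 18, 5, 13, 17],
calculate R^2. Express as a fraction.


Mean(y) = 72/5. SS_res = 24. SS_tot = 1046/5. R^2 = 1 - 24/(1046/5) = 463/523.

463/523


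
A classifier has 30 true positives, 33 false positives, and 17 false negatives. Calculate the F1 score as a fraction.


Precision = 30/63 = 10/21. Recall = 30/47 = 30/47. F1 = 2*P*R/(P+R) = 6/11.

6/11


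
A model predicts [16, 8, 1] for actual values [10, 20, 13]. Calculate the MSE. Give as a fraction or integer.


MSE = (1/3) * ((10-16)^2=36 + (20-8)^2=144 + (13-1)^2=144). Sum = 324. MSE = 108.

108


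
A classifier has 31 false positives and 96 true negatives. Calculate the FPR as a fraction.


FPR = FP / (FP + TN) = 31 / 127 = 31/127.

31/127


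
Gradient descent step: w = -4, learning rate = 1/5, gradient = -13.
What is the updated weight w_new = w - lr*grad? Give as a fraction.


w_new = -4 - 1/5 * -13 = -4 - -13/5 = -7/5.

-7/5


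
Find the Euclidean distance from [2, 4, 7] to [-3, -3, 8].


d = sqrt(sum of squared differences). (2--3)^2=25, (4--3)^2=49, (7-8)^2=1. Sum = 75.

sqrt(75)


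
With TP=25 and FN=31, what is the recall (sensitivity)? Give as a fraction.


Recall = TP / (TP + FN) = 25 / 56 = 25/56.

25/56


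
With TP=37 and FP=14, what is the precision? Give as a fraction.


Precision = TP / (TP + FP) = 37 / 51 = 37/51.

37/51


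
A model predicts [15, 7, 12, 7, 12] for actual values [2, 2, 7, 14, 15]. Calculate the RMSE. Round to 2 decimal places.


MSE = 55.4000. RMSE = sqrt(55.4000) = 7.44.

7.44


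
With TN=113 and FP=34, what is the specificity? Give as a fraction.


Specificity = TN / (TN + FP) = 113 / 147 = 113/147.

113/147


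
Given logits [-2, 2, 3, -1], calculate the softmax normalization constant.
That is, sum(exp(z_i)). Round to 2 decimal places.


Denom = e^-2=0.1353 + e^2=7.3891 + e^3=20.0855 + e^-1=0.3679. Sum = 27.9778, which rounds to 27.98.

27.98


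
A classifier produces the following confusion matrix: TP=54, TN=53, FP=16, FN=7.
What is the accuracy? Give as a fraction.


Accuracy = (TP + TN) / (TP + TN + FP + FN) = (54 + 53) / 130 = 107/130.

107/130


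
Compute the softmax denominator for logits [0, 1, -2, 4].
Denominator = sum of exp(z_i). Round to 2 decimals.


Denom = e^0=1.0000 + e^1=2.7183 + e^-2=0.1353 + e^4=54.5982. Sum = 58.4518, which rounds to 58.45.

58.45


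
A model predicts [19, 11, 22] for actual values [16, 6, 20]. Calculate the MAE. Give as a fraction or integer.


MAE = (1/3) * (|16-19|=3 + |6-11|=5 + |20-22|=2). Sum = 10. MAE = 10/3.

10/3


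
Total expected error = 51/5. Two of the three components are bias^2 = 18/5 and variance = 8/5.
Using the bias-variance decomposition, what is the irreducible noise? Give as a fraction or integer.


Total error = bias^2 + variance + irreducible noise. So irreducible noise = 51/5 - 18/5 - 8/5 = 5.

5


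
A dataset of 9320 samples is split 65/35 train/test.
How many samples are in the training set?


Test set = 9320 * 35% = 3262. Training set = 9320 - 3262 = 6058.

6058


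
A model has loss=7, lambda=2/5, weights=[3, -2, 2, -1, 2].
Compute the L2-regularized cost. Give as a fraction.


L2 sq norm = sum(w^2) = 22. J = 7 + 2/5 * 22 = 79/5.

79/5


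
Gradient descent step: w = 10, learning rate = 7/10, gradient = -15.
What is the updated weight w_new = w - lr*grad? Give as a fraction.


w_new = 10 - 7/10 * -15 = 10 - -21/2 = 41/2.

41/2


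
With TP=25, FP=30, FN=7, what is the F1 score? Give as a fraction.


Precision = 25/55 = 5/11. Recall = 25/32 = 25/32. F1 = 2*P*R/(P+R) = 50/87.

50/87


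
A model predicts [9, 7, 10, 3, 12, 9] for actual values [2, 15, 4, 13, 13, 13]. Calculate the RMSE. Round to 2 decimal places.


MSE = 44.3333. RMSE = sqrt(44.3333) = 6.66.

6.66


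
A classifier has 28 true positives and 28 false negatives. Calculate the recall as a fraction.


Recall = TP / (TP + FN) = 28 / 56 = 1/2.

1/2


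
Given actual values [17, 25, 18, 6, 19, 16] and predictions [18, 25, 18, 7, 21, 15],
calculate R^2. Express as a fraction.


Mean(y) = 101/6. SS_res = 7. SS_tot = 1145/6. R^2 = 1 - 7/(1145/6) = 1103/1145.

1103/1145


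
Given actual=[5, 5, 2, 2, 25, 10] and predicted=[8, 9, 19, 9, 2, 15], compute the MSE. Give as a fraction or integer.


MSE = (1/6) * ((5-8)^2=9 + (5-9)^2=16 + (2-19)^2=289 + (2-9)^2=49 + (25-2)^2=529 + (10-15)^2=25). Sum = 917. MSE = 917/6.

917/6


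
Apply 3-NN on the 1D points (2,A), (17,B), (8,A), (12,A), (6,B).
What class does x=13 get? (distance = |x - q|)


Distances: |2-13|=11, |17-13|=4, |8-13|=5, |12-13|=1, |6-13|=7. 3 nearest: (12,A), (17,B), (8,A). Counts: {'A': 2, 'B': 1}. Majority class: A.

A


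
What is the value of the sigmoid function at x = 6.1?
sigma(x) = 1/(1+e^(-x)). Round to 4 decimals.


sigma(6.1) = 1/(1+e^(-6.1)) = 1/(1+0.002243) = 1/1.002243 = 0.9978.

0.9978


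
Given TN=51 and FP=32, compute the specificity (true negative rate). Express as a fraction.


Specificity = TN / (TN + FP) = 51 / 83 = 51/83.

51/83


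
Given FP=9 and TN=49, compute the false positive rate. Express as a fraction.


FPR = FP / (FP + TN) = 9 / 58 = 9/58.

9/58


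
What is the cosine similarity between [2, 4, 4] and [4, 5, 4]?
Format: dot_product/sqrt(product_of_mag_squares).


dot = 44. |a|^2 = 36, |b|^2 = 57. cos = 44/sqrt(2052).

44/sqrt(2052)


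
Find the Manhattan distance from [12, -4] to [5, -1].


d = sum of absolute differences: |12-5|=7 + |-4--1|=3 = 10.

10


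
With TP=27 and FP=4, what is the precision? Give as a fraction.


Precision = TP / (TP + FP) = 27 / 31 = 27/31.

27/31


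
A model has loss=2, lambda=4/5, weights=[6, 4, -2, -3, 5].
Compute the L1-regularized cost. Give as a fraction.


L1 norm = sum(|w|) = 20. J = 2 + 4/5 * 20 = 18.

18


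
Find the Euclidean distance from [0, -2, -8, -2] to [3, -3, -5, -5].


d = sqrt(sum of squared differences). (0-3)^2=9, (-2--3)^2=1, (-8--5)^2=9, (-2--5)^2=9. Sum = 28.

sqrt(28)


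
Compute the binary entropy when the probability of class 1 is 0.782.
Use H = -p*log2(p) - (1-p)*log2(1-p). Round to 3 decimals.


H = -0.782*log2(0.782) - 0.218*log2(0.218) = 0.756.

0.756


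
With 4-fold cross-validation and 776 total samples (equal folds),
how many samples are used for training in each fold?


Each validation fold has 776/4 = 194 samples. Training set = 776 - 194 = 582.

582


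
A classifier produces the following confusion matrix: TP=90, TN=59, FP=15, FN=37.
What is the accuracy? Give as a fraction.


Accuracy = (TP + TN) / (TP + TN + FP + FN) = (90 + 59) / 201 = 149/201.

149/201


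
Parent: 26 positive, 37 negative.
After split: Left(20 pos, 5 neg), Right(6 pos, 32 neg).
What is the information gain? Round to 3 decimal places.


H(parent) = 0.9779. H(left) = 0.7219, H(right) = 0.6292. Weighted = (25/63)*0.7219 + (38/63)*0.6292 = 0.6660. IG = 0.9779 - 0.6660 = 0.3119, which rounds to 0.312.

0.312


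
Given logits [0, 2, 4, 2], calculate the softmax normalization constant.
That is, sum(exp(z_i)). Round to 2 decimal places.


Denom = e^0=1.0000 + e^2=7.3891 + e^4=54.5982 + e^2=7.3891. Sum = 70.3764, which rounds to 70.38.

70.38


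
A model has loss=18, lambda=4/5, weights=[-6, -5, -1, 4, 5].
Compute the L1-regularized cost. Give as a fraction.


L1 norm = sum(|w|) = 21. J = 18 + 4/5 * 21 = 174/5.

174/5


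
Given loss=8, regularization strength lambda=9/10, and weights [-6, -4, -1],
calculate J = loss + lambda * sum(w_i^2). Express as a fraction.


L2 sq norm = sum(w^2) = 53. J = 8 + 9/10 * 53 = 557/10.

557/10


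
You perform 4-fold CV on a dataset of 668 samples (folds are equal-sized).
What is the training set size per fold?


Each validation fold has 668/4 = 167 samples. Training set = 668 - 167 = 501.

501


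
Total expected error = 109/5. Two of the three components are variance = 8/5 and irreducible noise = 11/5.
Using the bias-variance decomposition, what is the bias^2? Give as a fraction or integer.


Total error = bias^2 + variance + irreducible noise. So bias^2 = 109/5 - 8/5 - 11/5 = 18.

18
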